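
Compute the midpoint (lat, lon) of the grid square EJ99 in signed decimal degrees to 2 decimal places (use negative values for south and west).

Field E=4, J=9: +4·20° lon, +9·10° lat → SW at lon -100°, lat 0°.
Square 9, 9: +9·2° lon, +9·1° lat → SW at lon -82°, lat 9°.
Cell spans 2° lon × 1° lat. Centre is SW corner plus half of each.
latitude 9.50, longitude -81.00.

9.50, -81.00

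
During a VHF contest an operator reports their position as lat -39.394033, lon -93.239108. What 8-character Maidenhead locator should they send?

Add 180° to longitude and 90° to latitude: 86.76089, 50.60597.
Field (20°×10°, letters A–R): lon ⌊86.76089/20⌋ = 4 → E; lat ⌊50.60597/10⌋ = 5 → F.
Square (2°×1°, digits 0–9): lon ⌊6.76089/2⌋ = 3; lat ⌊0.60597/1⌋ = 0.
Subsquare (5′×2.5′, letters a–x): lon ⌊0.76089/0.0833333⌋ = 9 → j; lat ⌊0.60597/0.0416667⌋ = 14 → o.
Extended square (30″×15″, digits 0–9): lon ⌊0.01089/0.00833333⌋ = 1; lat ⌊0.02263/0.00416667⌋ = 5.

EF30jo15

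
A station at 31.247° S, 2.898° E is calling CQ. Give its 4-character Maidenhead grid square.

JF18

Offset from 180°W / 90°S: lon 182.90°, lat 58.75°.
Field: 182.90/20 → 9 → J, 58.75/10 → 5 → F; chars JF.
Square: 2.90/2 → 1, 8.75/1 → 8; chars 18.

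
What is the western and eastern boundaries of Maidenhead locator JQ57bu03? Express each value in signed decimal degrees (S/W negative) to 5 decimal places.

Field J=9, Q=16: +9·20° lon, +16·10° lat → SW at lon 0°, lat 70°.
Square 5, 7: +5·2° lon, +7·1° lat → SW at lon 10°, lat 77°.
Subsquare b=1, u=20: +1·0.0833333° lon, +20·0.0416667° lat → SW at lon 10.0833°, lat 77.8333°.
Extended square 0, 3: +0·0.00833333° lon, +3·0.00416667° lat → SW at lon 10.0833°, lat 77.8458°.
Cell spans 0.00833333° lon × 0.00416667° lat.
west 10.08333, east 10.09167.

10.08333, 10.09167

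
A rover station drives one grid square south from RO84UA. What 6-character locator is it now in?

RO83ux

Latitude subsquare a = 0; −1 → -1, wraps to 23 = x, carry into square.
Latitude square 4; −1 → 3.
The longitude characters are unchanged.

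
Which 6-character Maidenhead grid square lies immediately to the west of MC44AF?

Longitude subsquare a = 0; −1 → -1, wraps to 23 = x, carry into square.
Longitude square 4; −1 → 3.
The latitude characters are unchanged.

MC34xf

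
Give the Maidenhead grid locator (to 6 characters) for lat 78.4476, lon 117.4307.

OQ88rk

Offset from 180°W / 90°S: lon 297.4307°, lat 168.4476°.
Field: lon ⌊297.4307/20⌋ = 14 → O; lat ⌊168.4476/10⌋ = 16 → Q.
Square: lon ⌊17.4307/2⌋ = 8; lat ⌊8.4476/1⌋ = 8.
Subsquare: lon ⌊1.4307/0.0833333⌋ = 17 → r; lat ⌊0.4476/0.0416667⌋ = 10 → k.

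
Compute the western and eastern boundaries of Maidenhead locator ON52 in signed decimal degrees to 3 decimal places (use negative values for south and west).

110.000, 112.000

Field O=14, N=13: +14·20° lon, +13·10° lat → SW at lon 100°, lat 40°.
Square 5, 2: +5·2° lon, +2·1° lat → SW at lon 110°, lat 42°.
Cell spans 2° lon × 1° lat.
west 110.000, east 112.000.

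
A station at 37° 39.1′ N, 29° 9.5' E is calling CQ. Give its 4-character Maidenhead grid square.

Add 180° to longitude and 90° to latitude: 209.16, 127.65.
Field: 209.16/20 → 10 → K, 127.65/10 → 12 → M; chars KM.
Square: 9.16/2 → 4, 7.65/1 → 7; chars 47.

KM47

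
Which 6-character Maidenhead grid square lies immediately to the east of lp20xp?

Longitude subsquare x = 23; +1 → 24, wraps to 0 = a, carry into square.
Longitude square 2; +1 → 3.
The latitude characters are unchanged.

LP30ap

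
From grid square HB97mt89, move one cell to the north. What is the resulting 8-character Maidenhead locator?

HB97mu80

Latitude extended square 9; +1 → 10, wraps to 0, carry into subsquare.
Latitude subsquare t = 19; +1 → 20 = u.
The longitude characters are unchanged.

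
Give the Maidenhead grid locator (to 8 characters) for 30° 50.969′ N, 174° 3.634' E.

RM70au73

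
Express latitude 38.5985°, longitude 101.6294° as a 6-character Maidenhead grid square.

OM08to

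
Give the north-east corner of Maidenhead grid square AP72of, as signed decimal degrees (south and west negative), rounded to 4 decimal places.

62.2500, -164.7500

Field A=0, P=15: +0·20° lon, +15·10° lat → SW at lon -180°, lat 60°.
Square 7, 2: +7·2° lon, +2·1° lat → SW at lon -166°, lat 62°.
Subsquare o=14, f=5: +14·0.0833333° lon, +5·0.0416667° lat → SW at lon -164.833°, lat 62.2083°.
Cell spans 0.0833333° lon × 0.0416667° lat. NE corner is SW corner plus one full cell.
latitude 62.2500, longitude -164.7500.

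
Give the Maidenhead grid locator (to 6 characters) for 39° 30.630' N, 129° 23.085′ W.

CM59hm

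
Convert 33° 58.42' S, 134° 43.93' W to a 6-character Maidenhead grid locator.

CF26pa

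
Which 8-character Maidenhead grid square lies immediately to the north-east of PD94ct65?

Longitude extended square 6; +1 → 7.
Latitude extended square 5; +1 → 6.

PD94ct76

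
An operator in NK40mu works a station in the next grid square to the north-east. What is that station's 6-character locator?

Longitude subsquare m = 12; +1 → 13 = n.
Latitude subsquare u = 20; +1 → 21 = v.

NK40nv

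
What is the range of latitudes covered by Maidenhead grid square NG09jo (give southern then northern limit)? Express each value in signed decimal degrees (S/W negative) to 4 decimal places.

-20.4167, -20.3750

Field N=13, G=6: +13·20° lon, +6·10° lat → SW at lon 80°, lat -30°.
Square 0, 9: +0·2° lon, +9·1° lat → SW at lon 80°, lat -21°.
Subsquare j=9, o=14: +9·0.0833333° lon, +14·0.0416667° lat → SW at lon 80.75°, lat -20.4167°.
Cell spans 0.0833333° lon × 0.0416667° lat.
south -20.4167, north -20.3750.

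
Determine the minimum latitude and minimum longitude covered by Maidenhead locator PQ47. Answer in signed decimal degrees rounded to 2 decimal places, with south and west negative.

77.00, 128.00

Field P=15, Q=16: +15·20° lon, +16·10° lat → SW at lon 120°, lat 70°.
Square 4, 7: +4·2° lon, +7·1° lat → SW at lon 128°, lat 77°.
latitude 77.00, longitude 128.00.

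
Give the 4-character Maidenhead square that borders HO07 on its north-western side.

Longitude square 0; −1 → -1, wraps to 9, carry into field.
Longitude field H = 7; −1 → 6 = G.
Latitude square 7; +1 → 8.

GO98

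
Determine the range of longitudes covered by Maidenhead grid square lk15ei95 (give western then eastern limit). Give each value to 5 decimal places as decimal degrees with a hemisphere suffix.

Field L=11, K=10: +11·20° lon, +10·10° lat → SW at lon 40°, lat 10°.
Square 1, 5: +1·2° lon, +5·1° lat → SW at lon 42°, lat 15°.
Subsquare e=4, i=8: +4·0.0833333° lon, +8·0.0416667° lat → SW at lon 42.3333°, lat 15.3333°.
Extended square 9, 5: +9·0.00833333° lon, +5·0.00416667° lat → SW at lon 42.4083°, lat 15.3542°.
Cell spans 0.00833333° lon × 0.00416667° lat.
west 42.40833° E, east 42.41667° E.

42.40833° E, 42.41667° E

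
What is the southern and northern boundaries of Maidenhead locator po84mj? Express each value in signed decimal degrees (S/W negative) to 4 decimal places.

54.3750, 54.4167

Field P=15, O=14: +15·20° lon, +14·10° lat → SW at lon 120°, lat 50°.
Square 8, 4: +8·2° lon, +4·1° lat → SW at lon 136°, lat 54°.
Subsquare m=12, j=9: +12·0.0833333° lon, +9·0.0416667° lat → SW at lon 137°, lat 54.375°.
Cell spans 0.0833333° lon × 0.0416667° lat.
south 54.3750, north 54.4167.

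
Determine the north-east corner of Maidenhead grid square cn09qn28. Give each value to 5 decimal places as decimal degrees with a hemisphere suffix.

49.57917° N, 138.64167° W

Field C=2, N=13: +2·20° lon, +13·10° lat → SW at lon -140°, lat 40°.
Square 0, 9: +0·2° lon, +9·1° lat → SW at lon -140°, lat 49°.
Subsquare q=16, n=13: +16·0.0833333° lon, +13·0.0416667° lat → SW at lon -138.667°, lat 49.5417°.
Extended square 2, 8: +2·0.00833333° lon, +8·0.00416667° lat → SW at lon -138.65°, lat 49.575°.
Cell spans 0.00833333° lon × 0.00416667° lat. NE corner is SW corner plus one full cell.
latitude 49.57917° N, longitude 138.64167° W.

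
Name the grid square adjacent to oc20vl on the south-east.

OC20wk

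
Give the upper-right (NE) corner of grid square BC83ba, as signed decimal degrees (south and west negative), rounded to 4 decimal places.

Field B=1, C=2: +1·20° lon, +2·10° lat → SW at lon -160°, lat -70°.
Square 8, 3: +8·2° lon, +3·1° lat → SW at lon -144°, lat -67°.
Subsquare b=1, a=0: +1·0.0833333° lon, +0·0.0416667° lat → SW at lon -143.917°, lat -67°.
Cell spans 0.0833333° lon × 0.0416667° lat. NE corner is SW corner plus one full cell.
latitude -66.9583, longitude -143.8333.

-66.9583, -143.8333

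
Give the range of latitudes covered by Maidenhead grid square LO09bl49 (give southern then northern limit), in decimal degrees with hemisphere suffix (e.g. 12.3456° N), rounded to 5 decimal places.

Field L=11, O=14: +11·20° lon, +14·10° lat → SW at lon 40°, lat 50°.
Square 0, 9: +0·2° lon, +9·1° lat → SW at lon 40°, lat 59°.
Subsquare b=1, l=11: +1·0.0833333° lon, +11·0.0416667° lat → SW at lon 40.0833°, lat 59.4583°.
Extended square 4, 9: +4·0.00833333° lon, +9·0.00416667° lat → SW at lon 40.1167°, lat 59.4958°.
Cell spans 0.00833333° lon × 0.00416667° lat.
south 59.49583° N, north 59.50000° N.

59.49583° N, 59.50000° N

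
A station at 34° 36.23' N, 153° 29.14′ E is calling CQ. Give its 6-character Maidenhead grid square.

Add 180° to longitude and 90° to latitude: 333.4857, 124.6038.
Field: lon ⌊333.4857/20⌋ = 16 → Q; lat ⌊124.6038/10⌋ = 12 → M.
Square: lon ⌊13.4857/2⌋ = 6; lat ⌊4.6038/1⌋ = 4.
Subsquare: lon ⌊1.4857/0.0833333⌋ = 17 → r; lat ⌊0.6038/0.0416667⌋ = 14 → o.

QM64ro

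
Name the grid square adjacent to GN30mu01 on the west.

GN30lu91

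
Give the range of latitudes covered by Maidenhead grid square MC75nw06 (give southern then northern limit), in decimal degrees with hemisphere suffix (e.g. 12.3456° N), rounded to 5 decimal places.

Field M=12, C=2: +12·20° lon, +2·10° lat → SW at lon 60°, lat -70°.
Square 7, 5: +7·2° lon, +5·1° lat → SW at lon 74°, lat -65°.
Subsquare n=13, w=22: +13·0.0833333° lon, +22·0.0416667° lat → SW at lon 75.0833°, lat -64.0833°.
Extended square 0, 6: +0·0.00833333° lon, +6·0.00416667° lat → SW at lon 75.0833°, lat -64.0583°.
Cell spans 0.00833333° lon × 0.00416667° lat.
south 64.05833° S, north 64.05417° S.

64.05833° S, 64.05417° S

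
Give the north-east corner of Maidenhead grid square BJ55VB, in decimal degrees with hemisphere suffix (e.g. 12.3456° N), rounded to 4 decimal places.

5.0833° N, 148.1667° W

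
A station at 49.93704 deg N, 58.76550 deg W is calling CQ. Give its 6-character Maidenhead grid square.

Add 180° to longitude and 90° to latitude: 121.2345, 139.9370.
Field: 121.2345/20 → 6 → G, 139.9370/10 → 13 → N; chars GN.
Square: 1.2345/2 → 0, 9.9370/1 → 9; chars 09.
Subsquare: 1.2345/0.0833333 → 14 → o, 0.9370/0.0416667 → 22 → w; chars ow.

GN09ow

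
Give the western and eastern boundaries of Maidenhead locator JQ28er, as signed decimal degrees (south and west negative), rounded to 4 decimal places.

Field J=9, Q=16: +9·20° lon, +16·10° lat → SW at lon 0°, lat 70°.
Square 2, 8: +2·2° lon, +8·1° lat → SW at lon 4°, lat 78°.
Subsquare e=4, r=17: +4·0.0833333° lon, +17·0.0416667° lat → SW at lon 4.33333°, lat 78.7083°.
Cell spans 0.0833333° lon × 0.0416667° lat.
west 4.3333, east 4.4167.

4.3333, 4.4167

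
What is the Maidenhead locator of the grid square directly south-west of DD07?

CD96

Longitude square 0; −1 → -1, wraps to 9, carry into field.
Longitude field D = 3; −1 → 2 = C.
Latitude square 7; −1 → 6.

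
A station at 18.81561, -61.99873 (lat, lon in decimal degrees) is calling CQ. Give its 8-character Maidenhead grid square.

FK98at05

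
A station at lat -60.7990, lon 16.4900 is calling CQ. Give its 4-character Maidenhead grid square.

JC89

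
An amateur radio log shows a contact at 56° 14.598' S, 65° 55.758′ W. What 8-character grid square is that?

FD73as81

Add 180° to longitude and 90° to latitude: 114.07070, 33.75670.
Field: 114.07070/20 → 5 → F, 33.75670/10 → 3 → D; chars FD.
Square: 14.07070/2 → 7, 3.75670/1 → 3; chars 73.
Subsquare: 0.07070/0.0833333 → 0 → a, 0.75670/0.0416667 → 18 → s; chars as.
Extended square: 0.07070/0.00833333 → 8, 0.00670/0.00416667 → 1; chars 81.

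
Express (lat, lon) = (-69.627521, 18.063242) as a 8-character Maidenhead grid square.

JC90ai79

Offset from 180°W / 90°S: lon 198.06324°, lat 20.37248°.
Field: lon ⌊198.06324/20⌋ = 9 → J; lat ⌊20.37248/10⌋ = 2 → C.
Square: lon ⌊18.06324/2⌋ = 9; lat ⌊0.37248/1⌋ = 0.
Subsquare: lon ⌊0.06324/0.0833333⌋ = 0 → a; lat ⌊0.37248/0.0416667⌋ = 8 → i.
Extended square: lon ⌊0.06324/0.00833333⌋ = 7; lat ⌊0.03915/0.00416667⌋ = 9.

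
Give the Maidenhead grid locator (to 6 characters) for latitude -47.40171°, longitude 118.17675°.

Add 180° to longitude and 90° to latitude: 298.1767, 42.5983.
Field: 298.1767/20 → 14 → O, 42.5983/10 → 4 → E; chars OE.
Square: 18.1767/2 → 9, 2.5983/1 → 2; chars 92.
Subsquare: 0.1767/0.0833333 → 2 → c, 0.5983/0.0416667 → 14 → o; chars co.

OE92co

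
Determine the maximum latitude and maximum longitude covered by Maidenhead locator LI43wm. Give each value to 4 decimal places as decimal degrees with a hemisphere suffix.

6.4583° S, 49.9167° E

Field L=11, I=8: +11·20° lon, +8·10° lat → SW at lon 40°, lat -10°.
Square 4, 3: +4·2° lon, +3·1° lat → SW at lon 48°, lat -7°.
Subsquare w=22, m=12: +22·0.0833333° lon, +12·0.0416667° lat → SW at lon 49.8333°, lat -6.5°.
Cell spans 0.0833333° lon × 0.0416667° lat. NE corner is SW corner plus one full cell.
latitude 6.4583° S, longitude 49.9167° E.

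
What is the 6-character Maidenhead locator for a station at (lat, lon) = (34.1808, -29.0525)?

HM54le

Offset from 180°W / 90°S: lon 150.9475°, lat 124.1808°.
Field (20°×10°, letters A–R): lon ⌊150.9475/20⌋ = 7 → H; lat ⌊124.1808/10⌋ = 12 → M.
Square (2°×1°, digits 0–9): lon ⌊10.9475/2⌋ = 5; lat ⌊4.1808/1⌋ = 4.
Subsquare (5′×2.5′, letters a–x): lon ⌊0.9475/0.0833333⌋ = 11 → l; lat ⌊0.1808/0.0416667⌋ = 4 → e.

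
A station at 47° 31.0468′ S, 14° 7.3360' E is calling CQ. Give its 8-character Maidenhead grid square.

JE72bl45

Offset from 180°W / 90°S: lon 194.12227°, lat 42.48255°.
Field: lon ⌊194.12227/20⌋ = 9 → J; lat ⌊42.48255/10⌋ = 4 → E.
Square: lon ⌊14.12227/2⌋ = 7; lat ⌊2.48255/1⌋ = 2.
Subsquare: lon ⌊0.12227/0.0833333⌋ = 1 → b; lat ⌊0.48255/0.0416667⌋ = 11 → l.
Extended square: lon ⌊0.03893/0.00833333⌋ = 4; lat ⌊0.02422/0.00416667⌋ = 5.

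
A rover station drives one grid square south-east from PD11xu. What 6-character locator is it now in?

Longitude subsquare x = 23; +1 → 24, wraps to 0 = a, carry into square.
Longitude square 1; +1 → 2.
Latitude subsquare u = 20; −1 → 19 = t.

PD21at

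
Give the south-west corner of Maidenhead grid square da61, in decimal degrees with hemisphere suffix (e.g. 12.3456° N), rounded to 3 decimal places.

89.000° S, 108.000° W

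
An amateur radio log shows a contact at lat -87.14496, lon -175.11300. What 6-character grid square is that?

Add 180° to longitude and 90° to latitude: 4.8870, 2.8550.
Field: 4.8870/20 → 0 → A, 2.8550/10 → 0 → A; chars AA.
Square: 4.8870/2 → 2, 2.8550/1 → 2; chars 22.
Subsquare: 0.8870/0.0833333 → 10 → k, 0.8550/0.0416667 → 20 → u; chars ku.

AA22ku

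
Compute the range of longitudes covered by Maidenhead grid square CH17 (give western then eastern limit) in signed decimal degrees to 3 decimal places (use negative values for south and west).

-138.000, -136.000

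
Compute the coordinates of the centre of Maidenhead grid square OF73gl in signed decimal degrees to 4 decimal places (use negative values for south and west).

Field O=14, F=5: +14·20° lon, +5·10° lat → SW at lon 100°, lat -40°.
Square 7, 3: +7·2° lon, +3·1° lat → SW at lon 114°, lat -37°.
Subsquare g=6, l=11: +6·0.0833333° lon, +11·0.0416667° lat → SW at lon 114.5°, lat -36.5417°.
Cell spans 0.0833333° lon × 0.0416667° lat. Centre is SW corner plus half of each.
latitude -36.5208, longitude 114.5417.

-36.5208, 114.5417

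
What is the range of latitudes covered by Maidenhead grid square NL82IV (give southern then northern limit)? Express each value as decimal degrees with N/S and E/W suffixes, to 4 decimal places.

Field N=13, L=11: +13·20° lon, +11·10° lat → SW at lon 80°, lat 20°.
Square 8, 2: +8·2° lon, +2·1° lat → SW at lon 96°, lat 22°.
Subsquare i=8, v=21: +8·0.0833333° lon, +21·0.0416667° lat → SW at lon 96.6667°, lat 22.875°.
Cell spans 0.0833333° lon × 0.0416667° lat.
south 22.8750° N, north 22.9167° N.

22.8750° N, 22.9167° N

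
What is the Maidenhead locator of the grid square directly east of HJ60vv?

Longitude subsquare v = 21; +1 → 22 = w.
The latitude characters are unchanged.

HJ60wv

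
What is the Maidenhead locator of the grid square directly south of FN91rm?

FN91rl

Latitude subsquare m = 12; −1 → 11 = l.
The longitude characters are unchanged.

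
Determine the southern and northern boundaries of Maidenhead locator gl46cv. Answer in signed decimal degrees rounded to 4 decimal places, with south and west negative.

26.8750, 26.9167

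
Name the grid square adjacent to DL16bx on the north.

DL17ba

Latitude subsquare x = 23; +1 → 24, wraps to 0 = a, carry into square.
Latitude square 6; +1 → 7.
The longitude characters are unchanged.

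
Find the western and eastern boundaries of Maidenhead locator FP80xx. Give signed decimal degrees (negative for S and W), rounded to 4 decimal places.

-62.0833, -62.0000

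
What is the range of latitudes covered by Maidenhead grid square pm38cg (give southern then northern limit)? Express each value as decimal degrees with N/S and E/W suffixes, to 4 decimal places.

38.2500° N, 38.2917° N

Field P=15, M=12: +15·20° lon, +12·10° lat → SW at lon 120°, lat 30°.
Square 3, 8: +3·2° lon, +8·1° lat → SW at lon 126°, lat 38°.
Subsquare c=2, g=6: +2·0.0833333° lon, +6·0.0416667° lat → SW at lon 126.167°, lat 38.25°.
Cell spans 0.0833333° lon × 0.0416667° lat.
south 38.2500° N, north 38.2917° N.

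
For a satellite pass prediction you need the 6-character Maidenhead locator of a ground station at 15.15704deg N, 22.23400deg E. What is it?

Offset from 180°W / 90°S: lon 202.2340°, lat 105.1570°.
Field (20°×10°, letters A–R): lon ⌊202.2340/20⌋ = 10 → K; lat ⌊105.1570/10⌋ = 10 → K.
Square (2°×1°, digits 0–9): lon ⌊2.2340/2⌋ = 1; lat ⌊5.1570/1⌋ = 5.
Subsquare (5′×2.5′, letters a–x): lon ⌊0.2340/0.0833333⌋ = 2 → c; lat ⌊0.1570/0.0416667⌋ = 3 → d.

KK15cd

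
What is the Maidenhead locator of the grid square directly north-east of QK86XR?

Longitude subsquare x = 23; +1 → 24, wraps to 0 = a, carry into square.
Longitude square 8; +1 → 9.
Latitude subsquare r = 17; +1 → 18 = s.

QK96as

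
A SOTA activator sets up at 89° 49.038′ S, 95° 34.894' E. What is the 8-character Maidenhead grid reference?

NA70se93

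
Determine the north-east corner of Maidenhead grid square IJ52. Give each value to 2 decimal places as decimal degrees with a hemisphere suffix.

3.00° N, 8.00° W

Field I=8, J=9: +8·20° lon, +9·10° lat → SW at lon -20°, lat 0°.
Square 5, 2: +5·2° lon, +2·1° lat → SW at lon -10°, lat 2°.
Cell spans 2° lon × 1° lat. NE corner is SW corner plus one full cell.
latitude 3.00° N, longitude 8.00° W.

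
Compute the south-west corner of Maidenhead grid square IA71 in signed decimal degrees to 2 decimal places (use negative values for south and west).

Field I=8, A=0: +8·20° lon, +0·10° lat → SW at lon -20°, lat -90°.
Square 7, 1: +7·2° lon, +1·1° lat → SW at lon -6°, lat -89°.
latitude -89.00, longitude -6.00.

-89.00, -6.00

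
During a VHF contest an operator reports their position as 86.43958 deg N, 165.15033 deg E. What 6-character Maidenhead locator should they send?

RR26nk

Shift to the Maidenhead origin (180°W, 90°S): lon 345.1503, lat 176.4396.
Field (20°×10°, letters A–R): lon ⌊345.1503/20⌋ = 17 → R; lat ⌊176.4396/10⌋ = 17 → R.
Square (2°×1°, digits 0–9): lon ⌊5.1503/2⌋ = 2; lat ⌊6.4396/1⌋ = 6.
Subsquare (5′×2.5′, letters a–x): lon ⌊1.1503/0.0833333⌋ = 13 → n; lat ⌊0.4396/0.0416667⌋ = 10 → k.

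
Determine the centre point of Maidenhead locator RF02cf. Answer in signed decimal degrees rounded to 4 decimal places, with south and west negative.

Field R=17, F=5: +17·20° lon, +5·10° lat → SW at lon 160°, lat -40°.
Square 0, 2: +0·2° lon, +2·1° lat → SW at lon 160°, lat -38°.
Subsquare c=2, f=5: +2·0.0833333° lon, +5·0.0416667° lat → SW at lon 160.167°, lat -37.7917°.
Cell spans 0.0833333° lon × 0.0416667° lat. Centre is SW corner plus half of each.
latitude -37.7708, longitude 160.2083.

-37.7708, 160.2083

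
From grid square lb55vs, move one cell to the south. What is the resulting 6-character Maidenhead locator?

Latitude subsquare s = 18; −1 → 17 = r.
The longitude characters are unchanged.

LB55vr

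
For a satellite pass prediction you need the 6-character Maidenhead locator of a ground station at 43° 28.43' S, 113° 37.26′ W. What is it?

DE36em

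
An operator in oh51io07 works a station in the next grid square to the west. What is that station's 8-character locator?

OH51ho97

Longitude extended square 0; −1 → -1, wraps to 9, carry into subsquare.
Longitude subsquare i = 8; −1 → 7 = h.
The latitude characters are unchanged.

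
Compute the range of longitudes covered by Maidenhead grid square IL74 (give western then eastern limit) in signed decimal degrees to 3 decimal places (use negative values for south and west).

Field I=8, L=11: +8·20° lon, +11·10° lat → SW at lon -20°, lat 20°.
Square 7, 4: +7·2° lon, +4·1° lat → SW at lon -6°, lat 24°.
Cell spans 2° lon × 1° lat.
west -6.000, east -4.000.

-6.000, -4.000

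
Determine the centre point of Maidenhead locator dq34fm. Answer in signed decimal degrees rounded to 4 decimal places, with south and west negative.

74.5208, -113.5417

Field D=3, Q=16: +3·20° lon, +16·10° lat → SW at lon -120°, lat 70°.
Square 3, 4: +3·2° lon, +4·1° lat → SW at lon -114°, lat 74°.
Subsquare f=5, m=12: +5·0.0833333° lon, +12·0.0416667° lat → SW at lon -113.583°, lat 74.5°.
Cell spans 0.0833333° lon × 0.0416667° lat. Centre is SW corner plus half of each.
latitude 74.5208, longitude -113.5417.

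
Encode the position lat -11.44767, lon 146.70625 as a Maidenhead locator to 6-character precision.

Add 180° to longitude and 90° to latitude: 326.7063, 78.5523.
Field: 326.7063/20 → 16 → Q, 78.5523/10 → 7 → H; chars QH.
Square: 6.7063/2 → 3, 8.5523/1 → 8; chars 38.
Subsquare: 0.7063/0.0833333 → 8 → i, 0.5523/0.0416667 → 13 → n; chars in.

QH38in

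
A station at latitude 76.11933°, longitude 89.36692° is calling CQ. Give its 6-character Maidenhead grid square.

NQ46qc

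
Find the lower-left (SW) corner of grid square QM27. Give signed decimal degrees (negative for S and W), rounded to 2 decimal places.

37.00, 144.00

Field Q=16, M=12: +16·20° lon, +12·10° lat → SW at lon 140°, lat 30°.
Square 2, 7: +2·2° lon, +7·1° lat → SW at lon 144°, lat 37°.
latitude 37.00, longitude 144.00.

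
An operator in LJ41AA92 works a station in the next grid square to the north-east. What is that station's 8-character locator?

LJ41ba03

Longitude extended square 9; +1 → 10, wraps to 0, carry into subsquare.
Longitude subsquare a = 0; +1 → 1 = b.
Latitude extended square 2; +1 → 3.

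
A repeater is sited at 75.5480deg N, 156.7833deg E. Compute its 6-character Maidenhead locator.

QQ85jn

Shift to the Maidenhead origin (180°W, 90°S): lon 336.7833, lat 165.5480.
Field (20°×10°, letters A–R): 336.7833/20 → 16 → Q, 165.5480/10 → 16 → Q; chars QQ.
Square (2°×1°, digits 0–9): 16.7833/2 → 8, 5.5480/1 → 5; chars 85.
Subsquare (5′×2.5′, letters a–x): 0.7833/0.0833333 → 9 → j, 0.5480/0.0416667 → 13 → n; chars jn.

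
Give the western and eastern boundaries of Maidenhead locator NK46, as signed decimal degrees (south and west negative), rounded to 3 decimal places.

88.000, 90.000

Field N=13, K=10: +13·20° lon, +10·10° lat → SW at lon 80°, lat 10°.
Square 4, 6: +4·2° lon, +6·1° lat → SW at lon 88°, lat 16°.
Cell spans 2° lon × 1° lat.
west 88.000, east 90.000.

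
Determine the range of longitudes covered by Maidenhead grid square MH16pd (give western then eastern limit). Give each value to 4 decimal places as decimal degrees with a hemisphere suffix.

Field M=12, H=7: +12·20° lon, +7·10° lat → SW at lon 60°, lat -20°.
Square 1, 6: +1·2° lon, +6·1° lat → SW at lon 62°, lat -14°.
Subsquare p=15, d=3: +15·0.0833333° lon, +3·0.0416667° lat → SW at lon 63.25°, lat -13.875°.
Cell spans 0.0833333° lon × 0.0416667° lat.
west 63.2500° E, east 63.3333° E.

63.2500° E, 63.3333° E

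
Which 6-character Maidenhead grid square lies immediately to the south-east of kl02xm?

KL12al

Longitude subsquare x = 23; +1 → 24, wraps to 0 = a, carry into square.
Longitude square 0; +1 → 1.
Latitude subsquare m = 12; −1 → 11 = l.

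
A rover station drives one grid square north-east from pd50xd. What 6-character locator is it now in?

Longitude subsquare x = 23; +1 → 24, wraps to 0 = a, carry into square.
Longitude square 5; +1 → 6.
Latitude subsquare d = 3; +1 → 4 = e.

PD60ae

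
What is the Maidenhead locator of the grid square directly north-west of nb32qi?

NB32pj

Longitude subsquare q = 16; −1 → 15 = p.
Latitude subsquare i = 8; +1 → 9 = j.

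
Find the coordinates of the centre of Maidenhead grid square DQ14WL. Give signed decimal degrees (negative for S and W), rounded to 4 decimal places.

Field D=3, Q=16: +3·20° lon, +16·10° lat → SW at lon -120°, lat 70°.
Square 1, 4: +1·2° lon, +4·1° lat → SW at lon -118°, lat 74°.
Subsquare w=22, l=11: +22·0.0833333° lon, +11·0.0416667° lat → SW at lon -116.167°, lat 74.4583°.
Cell spans 0.0833333° lon × 0.0416667° lat. Centre is SW corner plus half of each.
latitude 74.4792, longitude -116.1250.

74.4792, -116.1250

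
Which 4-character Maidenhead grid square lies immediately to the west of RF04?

Longitude square 0; −1 → -1, wraps to 9, carry into field.
Longitude field R = 17; −1 → 16 = Q.
The latitude characters are unchanged.

QF94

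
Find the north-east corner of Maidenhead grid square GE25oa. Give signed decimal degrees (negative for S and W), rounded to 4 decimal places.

-44.9583, -54.7500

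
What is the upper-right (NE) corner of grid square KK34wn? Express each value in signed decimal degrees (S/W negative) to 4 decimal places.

Field K=10, K=10: +10·20° lon, +10·10° lat → SW at lon 20°, lat 10°.
Square 3, 4: +3·2° lon, +4·1° lat → SW at lon 26°, lat 14°.
Subsquare w=22, n=13: +22·0.0833333° lon, +13·0.0416667° lat → SW at lon 27.8333°, lat 14.5417°.
Cell spans 0.0833333° lon × 0.0416667° lat. NE corner is SW corner plus one full cell.
latitude 14.5833, longitude 27.9167.

14.5833, 27.9167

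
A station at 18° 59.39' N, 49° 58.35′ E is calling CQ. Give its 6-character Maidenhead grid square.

Offset from 180°W / 90°S: lon 229.9725°, lat 108.9898°.
Field: 229.9725/20 → 11 → L, 108.9898/10 → 10 → K; chars LK.
Square: 9.9725/2 → 4, 8.9898/1 → 8; chars 48.
Subsquare: 1.9725/0.0833333 → 23 → x, 0.9898/0.0416667 → 23 → x; chars xx.

LK48xx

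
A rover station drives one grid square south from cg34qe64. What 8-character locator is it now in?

CG34qe63

Latitude extended square 4; −1 → 3.
The longitude characters are unchanged.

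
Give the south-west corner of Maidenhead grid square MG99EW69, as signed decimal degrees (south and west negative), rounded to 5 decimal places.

Field M=12, G=6: +12·20° lon, +6·10° lat → SW at lon 60°, lat -30°.
Square 9, 9: +9·2° lon, +9·1° lat → SW at lon 78°, lat -21°.
Subsquare e=4, w=22: +4·0.0833333° lon, +22·0.0416667° lat → SW at lon 78.3333°, lat -20.0833°.
Extended square 6, 9: +6·0.00833333° lon, +9·0.00416667° lat → SW at lon 78.3833°, lat -20.0458°.
latitude -20.04583, longitude 78.38333.

-20.04583, 78.38333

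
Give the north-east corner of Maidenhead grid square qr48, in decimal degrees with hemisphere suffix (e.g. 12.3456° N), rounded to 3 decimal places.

89.000° N, 150.000° E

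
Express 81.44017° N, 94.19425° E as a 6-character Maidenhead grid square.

NR71ck

Add 180° to longitude and 90° to latitude: 274.1943, 171.4402.
Field: 274.1943/20 → 13 → N, 171.4402/10 → 17 → R; chars NR.
Square: 14.1943/2 → 7, 1.4402/1 → 1; chars 71.
Subsquare: 0.1943/0.0833333 → 2 → c, 0.4402/0.0416667 → 10 → k; chars ck.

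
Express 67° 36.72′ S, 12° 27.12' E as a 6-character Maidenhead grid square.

JC62fj

Shift to the Maidenhead origin (180°W, 90°S): lon 192.4520, lat 22.3880.
Field: lon ⌊192.4520/20⌋ = 9 → J; lat ⌊22.3880/10⌋ = 2 → C.
Square: lon ⌊12.4520/2⌋ = 6; lat ⌊2.3880/1⌋ = 2.
Subsquare: lon ⌊0.4520/0.0833333⌋ = 5 → f; lat ⌊0.3880/0.0416667⌋ = 9 → j.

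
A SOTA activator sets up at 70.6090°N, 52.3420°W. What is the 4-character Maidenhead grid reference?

GQ30

Add 180° to longitude and 90° to latitude: 127.66, 160.61.
Field (20°×10°, letters A–R): lon ⌊127.66/20⌋ = 6 → G; lat ⌊160.61/10⌋ = 16 → Q.
Square (2°×1°, digits 0–9): lon ⌊7.66/2⌋ = 3; lat ⌊0.61/1⌋ = 0.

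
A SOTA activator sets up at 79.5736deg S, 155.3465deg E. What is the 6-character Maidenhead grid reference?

QB70qk

Add 180° to longitude and 90° to latitude: 335.3465, 10.4264.
Field: 335.3465/20 → 16 → Q, 10.4264/10 → 1 → B; chars QB.
Square: 15.3465/2 → 7, 0.4264/1 → 0; chars 70.
Subsquare: 1.3465/0.0833333 → 16 → q, 0.4264/0.0416667 → 10 → k; chars qk.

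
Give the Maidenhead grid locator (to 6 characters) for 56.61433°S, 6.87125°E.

JD33kj

Add 180° to longitude and 90° to latitude: 186.8713, 33.3857.
Field (20°×10°, letters A–R): lon ⌊186.8713/20⌋ = 9 → J; lat ⌊33.3857/10⌋ = 3 → D.
Square (2°×1°, digits 0–9): lon ⌊6.8713/2⌋ = 3; lat ⌊3.3857/1⌋ = 3.
Subsquare (5′×2.5′, letters a–x): lon ⌊0.8713/0.0833333⌋ = 10 → k; lat ⌊0.3857/0.0416667⌋ = 9 → j.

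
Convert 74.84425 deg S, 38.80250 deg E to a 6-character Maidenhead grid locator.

Shift to the Maidenhead origin (180°W, 90°S): lon 218.8025, lat 15.1557.
Field: lon ⌊218.8025/20⌋ = 10 → K; lat ⌊15.1557/10⌋ = 1 → B.
Square: lon ⌊18.8025/2⌋ = 9; lat ⌊5.1557/1⌋ = 5.
Subsquare: lon ⌊0.8025/0.0833333⌋ = 9 → j; lat ⌊0.1557/0.0416667⌋ = 3 → d.

KB95jd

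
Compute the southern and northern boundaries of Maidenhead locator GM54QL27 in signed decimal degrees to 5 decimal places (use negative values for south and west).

34.48750, 34.49167

Field G=6, M=12: +6·20° lon, +12·10° lat → SW at lon -60°, lat 30°.
Square 5, 4: +5·2° lon, +4·1° lat → SW at lon -50°, lat 34°.
Subsquare q=16, l=11: +16·0.0833333° lon, +11·0.0416667° lat → SW at lon -48.6667°, lat 34.4583°.
Extended square 2, 7: +2·0.00833333° lon, +7·0.00416667° lat → SW at lon -48.65°, lat 34.4875°.
Cell spans 0.00833333° lon × 0.00416667° lat.
south 34.48750, north 34.49167.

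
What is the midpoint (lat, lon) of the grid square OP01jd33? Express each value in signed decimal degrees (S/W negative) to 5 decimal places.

Field O=14, P=15: +14·20° lon, +15·10° lat → SW at lon 100°, lat 60°.
Square 0, 1: +0·2° lon, +1·1° lat → SW at lon 100°, lat 61°.
Subsquare j=9, d=3: +9·0.0833333° lon, +3·0.0416667° lat → SW at lon 100.75°, lat 61.125°.
Extended square 3, 3: +3·0.00833333° lon, +3·0.00416667° lat → SW at lon 100.775°, lat 61.1375°.
Cell spans 0.00833333° lon × 0.00416667° lat. Centre is SW corner plus half of each.
latitude 61.13958, longitude 100.77917.

61.13958, 100.77917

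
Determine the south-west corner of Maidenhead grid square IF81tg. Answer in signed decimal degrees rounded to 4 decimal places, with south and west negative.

Field I=8, F=5: +8·20° lon, +5·10° lat → SW at lon -20°, lat -40°.
Square 8, 1: +8·2° lon, +1·1° lat → SW at lon -4°, lat -39°.
Subsquare t=19, g=6: +19·0.0833333° lon, +6·0.0416667° lat → SW at lon -2.41667°, lat -38.75°.
latitude -38.7500, longitude -2.4167.

-38.7500, -2.4167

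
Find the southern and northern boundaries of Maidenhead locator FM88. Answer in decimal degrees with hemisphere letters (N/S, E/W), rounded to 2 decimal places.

38.00° N, 39.00° N

Field F=5, M=12: +5·20° lon, +12·10° lat → SW at lon -80°, lat 30°.
Square 8, 8: +8·2° lon, +8·1° lat → SW at lon -64°, lat 38°.
Cell spans 2° lon × 1° lat.
south 38.00° N, north 39.00° N.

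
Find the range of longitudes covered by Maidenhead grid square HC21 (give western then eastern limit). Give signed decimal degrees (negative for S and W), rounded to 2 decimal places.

-36.00, -34.00

Field H=7, C=2: +7·20° lon, +2·10° lat → SW at lon -40°, lat -70°.
Square 2, 1: +2·2° lon, +1·1° lat → SW at lon -36°, lat -69°.
Cell spans 2° lon × 1° lat.
west -36.00, east -34.00.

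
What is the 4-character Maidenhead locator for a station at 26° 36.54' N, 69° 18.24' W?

Offset from 180°W / 90°S: lon 110.70°, lat 116.61°.
Field: 110.70/20 → 5 → F, 116.61/10 → 11 → L; chars FL.
Square: 10.70/2 → 5, 6.61/1 → 6; chars 56.

FL56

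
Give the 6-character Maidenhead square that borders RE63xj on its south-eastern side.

Longitude subsquare x = 23; +1 → 24, wraps to 0 = a, carry into square.
Longitude square 6; +1 → 7.
Latitude subsquare j = 9; −1 → 8 = i.

RE73ai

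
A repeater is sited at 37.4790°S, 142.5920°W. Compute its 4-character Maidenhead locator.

BF82

Shift to the Maidenhead origin (180°W, 90°S): lon 37.41, lat 52.52.
Field: lon ⌊37.41/20⌋ = 1 → B; lat ⌊52.52/10⌋ = 5 → F.
Square: lon ⌊17.41/2⌋ = 8; lat ⌊2.52/1⌋ = 2.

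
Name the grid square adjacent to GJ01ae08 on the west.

FJ91xe98

Longitude extended square 0; −1 → -1, wraps to 9, carry into subsquare.
Longitude subsquare a = 0; −1 → -1, wraps to 23 = x, carry into square.
Longitude square 0; −1 → -1, wraps to 9, carry into field.
Longitude field G = 6; −1 → 5 = F.
The latitude characters are unchanged.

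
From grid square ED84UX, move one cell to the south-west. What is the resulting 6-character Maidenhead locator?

Longitude subsquare u = 20; −1 → 19 = t.
Latitude subsquare x = 23; −1 → 22 = w.

ED84tw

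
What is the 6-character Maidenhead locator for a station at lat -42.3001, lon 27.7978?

KE37vq

Add 180° to longitude and 90° to latitude: 207.7978, 47.6999.
Field: 207.7978/20 → 10 → K, 47.6999/10 → 4 → E; chars KE.
Square: 7.7978/2 → 3, 7.6999/1 → 7; chars 37.
Subsquare: 1.7978/0.0833333 → 21 → v, 0.6999/0.0416667 → 16 → q; chars vq.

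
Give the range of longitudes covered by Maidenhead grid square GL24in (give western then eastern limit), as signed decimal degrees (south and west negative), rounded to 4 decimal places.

Field G=6, L=11: +6·20° lon, +11·10° lat → SW at lon -60°, lat 20°.
Square 2, 4: +2·2° lon, +4·1° lat → SW at lon -56°, lat 24°.
Subsquare i=8, n=13: +8·0.0833333° lon, +13·0.0416667° lat → SW at lon -55.3333°, lat 24.5417°.
Cell spans 0.0833333° lon × 0.0416667° lat.
west -55.3333, east -55.2500.

-55.3333, -55.2500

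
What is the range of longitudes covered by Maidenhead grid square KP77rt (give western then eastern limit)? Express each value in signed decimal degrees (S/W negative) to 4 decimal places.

Field K=10, P=15: +10·20° lon, +15·10° lat → SW at lon 20°, lat 60°.
Square 7, 7: +7·2° lon, +7·1° lat → SW at lon 34°, lat 67°.
Subsquare r=17, t=19: +17·0.0833333° lon, +19·0.0416667° lat → SW at lon 35.4167°, lat 67.7917°.
Cell spans 0.0833333° lon × 0.0416667° lat.
west 35.4167, east 35.5000.

35.4167, 35.5000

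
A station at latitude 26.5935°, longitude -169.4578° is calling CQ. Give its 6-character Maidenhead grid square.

Offset from 180°W / 90°S: lon 10.5422°, lat 116.5935°.
Field: 10.5422/20 → 0 → A, 116.5935/10 → 11 → L; chars AL.
Square: 10.5422/2 → 5, 6.5935/1 → 6; chars 56.
Subsquare: 0.5422/0.0833333 → 6 → g, 0.5935/0.0416667 → 14 → o; chars go.

AL56go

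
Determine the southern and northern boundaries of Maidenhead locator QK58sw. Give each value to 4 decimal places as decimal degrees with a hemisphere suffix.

18.9167° N, 18.9583° N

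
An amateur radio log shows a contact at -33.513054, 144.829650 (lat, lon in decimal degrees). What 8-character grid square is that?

QF26jl96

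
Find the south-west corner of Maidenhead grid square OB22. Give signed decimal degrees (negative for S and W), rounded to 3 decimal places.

-78.000, 104.000

Field O=14, B=1: +14·20° lon, +1·10° lat → SW at lon 100°, lat -80°.
Square 2, 2: +2·2° lon, +2·1° lat → SW at lon 104°, lat -78°.
latitude -78.000, longitude 104.000.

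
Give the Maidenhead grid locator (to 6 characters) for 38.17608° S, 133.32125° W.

Add 180° to longitude and 90° to latitude: 46.6788, 51.8239.
Field: 46.6788/20 → 2 → C, 51.8239/10 → 5 → F; chars CF.
Square: 6.6788/2 → 3, 1.8239/1 → 1; chars 31.
Subsquare: 0.6788/0.0833333 → 8 → i, 0.8239/0.0416667 → 19 → t; chars it.

CF31it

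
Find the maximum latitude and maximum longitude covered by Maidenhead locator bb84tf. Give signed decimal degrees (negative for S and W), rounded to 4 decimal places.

Field B=1, B=1: +1·20° lon, +1·10° lat → SW at lon -160°, lat -80°.
Square 8, 4: +8·2° lon, +4·1° lat → SW at lon -144°, lat -76°.
Subsquare t=19, f=5: +19·0.0833333° lon, +5·0.0416667° lat → SW at lon -142.417°, lat -75.7917°.
Cell spans 0.0833333° lon × 0.0416667° lat. NE corner is SW corner plus one full cell.
latitude -75.7500, longitude -142.3333.

-75.7500, -142.3333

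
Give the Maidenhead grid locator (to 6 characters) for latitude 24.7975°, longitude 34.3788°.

Shift to the Maidenhead origin (180°W, 90°S): lon 214.3788, lat 114.7975.
Field: 214.3788/20 → 10 → K, 114.7975/10 → 11 → L; chars KL.
Square: 14.3788/2 → 7, 4.7975/1 → 4; chars 74.
Subsquare: 0.3788/0.0833333 → 4 → e, 0.7975/0.0416667 → 19 → t; chars et.

KL74et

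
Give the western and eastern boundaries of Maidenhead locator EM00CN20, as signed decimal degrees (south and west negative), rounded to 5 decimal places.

Field E=4, M=12: +4·20° lon, +12·10° lat → SW at lon -100°, lat 30°.
Square 0, 0: +0·2° lon, +0·1° lat → SW at lon -100°, lat 30°.
Subsquare c=2, n=13: +2·0.0833333° lon, +13·0.0416667° lat → SW at lon -99.8333°, lat 30.5417°.
Extended square 2, 0: +2·0.00833333° lon, +0·0.00416667° lat → SW at lon -99.8167°, lat 30.5417°.
Cell spans 0.00833333° lon × 0.00416667° lat.
west -99.81667, east -99.80833.

-99.81667, -99.80833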